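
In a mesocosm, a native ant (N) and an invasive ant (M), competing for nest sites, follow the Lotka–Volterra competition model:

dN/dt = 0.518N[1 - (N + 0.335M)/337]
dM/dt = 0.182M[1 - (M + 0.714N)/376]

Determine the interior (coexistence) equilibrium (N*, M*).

Setting both brackets to zero gives the nullclines N + 0.335M = 337 and 0.714N + M = 376.
Substituting M = 376 - 0.714N into the first: N(1 - 0.335·0.714) = 337 - 0.335·376.
So N* = 211/0.761 = 277, and then M* = 376 - 0.714·277 = 178.

N* ≈ 277, M* ≈ 178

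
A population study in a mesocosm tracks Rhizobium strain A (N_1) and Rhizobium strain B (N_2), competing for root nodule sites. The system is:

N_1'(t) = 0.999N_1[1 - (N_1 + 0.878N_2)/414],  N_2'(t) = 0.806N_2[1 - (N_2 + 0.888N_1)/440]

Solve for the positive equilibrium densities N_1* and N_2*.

N_1* ≈ 126, N_2* ≈ 328

Setting both brackets to zero gives the nullclines N_1 + 0.878N_2 = 414 and 0.888N_1 + N_2 = 440.
Substituting N_2 = 440 - 0.888N_1 into the first: N_1(1 - 0.878·0.888) = 414 - 0.878·440.
So N_1* = 27.7/0.22 = 126, and then N_2* = 440 - 0.888·126 = 328.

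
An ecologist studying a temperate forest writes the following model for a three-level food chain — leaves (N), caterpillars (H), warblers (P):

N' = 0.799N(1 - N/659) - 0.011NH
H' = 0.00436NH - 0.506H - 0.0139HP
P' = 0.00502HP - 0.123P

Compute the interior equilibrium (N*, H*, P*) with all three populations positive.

From dP/dt = 0: 0.00502H* = 0.123, so H* = 24.5.
From dN/dt = 0: 0.799(1 - N*/659) = 0.011·24.5, giving N* = 659·(1 - 0.337) = 437.
From dH/dt = 0: 0.00436·437 - 0.506 = 0.0139P*, so P* = 1.4/0.0139 = 101.

N* ≈ 437, H* ≈ 24.5, P* ≈ 101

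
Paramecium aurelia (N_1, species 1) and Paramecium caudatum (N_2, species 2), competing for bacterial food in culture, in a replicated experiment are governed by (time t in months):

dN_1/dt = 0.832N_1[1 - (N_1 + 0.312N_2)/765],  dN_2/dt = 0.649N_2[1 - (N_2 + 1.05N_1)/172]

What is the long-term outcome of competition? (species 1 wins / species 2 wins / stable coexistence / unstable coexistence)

species 1 excludes species 2

Compare the nullcline intercepts: K1/α12 = 765/0.312 = 2450 > K2 = 172; K2/α21 = 172/1.05 = 164 < K1 = 765.
Since the inequalities point opposite ways, species 1 can invade but species 2 cannot.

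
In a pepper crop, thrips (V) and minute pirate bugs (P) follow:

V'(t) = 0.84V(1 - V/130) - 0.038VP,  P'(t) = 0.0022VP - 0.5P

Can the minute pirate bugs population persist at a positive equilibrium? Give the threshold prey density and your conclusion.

Threshold V = 227; K < 227, so no, the predator goes extinct.

The predator equation gives dP/dt > 0 only when V > 0.5/0.0022 = 227.
Without the predator, V → K = 130. Since 130 < 227, the predator cannot invade.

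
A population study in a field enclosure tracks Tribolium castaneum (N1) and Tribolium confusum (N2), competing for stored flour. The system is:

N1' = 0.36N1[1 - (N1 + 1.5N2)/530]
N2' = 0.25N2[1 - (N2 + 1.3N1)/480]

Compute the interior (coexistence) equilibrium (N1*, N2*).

Setting both brackets to zero gives the nullclines N1 + 1.5N2 = 530 and 1.3N1 + N2 = 480.
Substituting N2 = 480 - 1.3N1 into the first: N1(1 - 1.5·1.3) = 530 - 1.5·480.
So N1* = -190/-0.95 = 200, and then N2* = 480 - 1.3·200 = 220.

N1* ≈ 200, N2* ≈ 220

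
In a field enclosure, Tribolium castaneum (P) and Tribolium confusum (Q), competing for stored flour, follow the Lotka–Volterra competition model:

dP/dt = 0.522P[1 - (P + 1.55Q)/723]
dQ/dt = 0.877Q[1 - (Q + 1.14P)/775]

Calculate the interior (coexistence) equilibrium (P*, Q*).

Setting both brackets to zero gives the nullclines P + 1.55Q = 723 and 1.14P + Q = 775.
Substituting Q = 775 - 1.14P into the first: P(1 - 1.55·1.14) = 723 - 1.55·775.
So P* = -478/-0.767 = 624, and then Q* = 775 - 1.14·624 = 64.2.

P* ≈ 624, Q* ≈ 64.2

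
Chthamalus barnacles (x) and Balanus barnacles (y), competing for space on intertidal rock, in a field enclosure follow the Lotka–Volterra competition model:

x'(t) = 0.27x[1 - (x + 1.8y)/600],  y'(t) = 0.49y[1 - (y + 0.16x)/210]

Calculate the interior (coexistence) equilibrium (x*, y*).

x* ≈ 312, y* ≈ 160

Setting both brackets to zero gives the nullclines x + 1.8y = 600 and 0.16x + y = 210.
Substituting y = 210 - 0.16x into the first: x(1 - 1.8·0.16) = 600 - 1.8·210.
So x* = 222/0.712 = 312, and then y* = 210 - 0.16·312 = 160.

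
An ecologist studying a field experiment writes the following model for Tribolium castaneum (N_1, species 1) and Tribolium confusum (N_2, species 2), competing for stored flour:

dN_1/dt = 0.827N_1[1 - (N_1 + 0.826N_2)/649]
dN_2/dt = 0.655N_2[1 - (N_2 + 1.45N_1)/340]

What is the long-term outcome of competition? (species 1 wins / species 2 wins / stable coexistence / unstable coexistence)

species 1 excludes species 2

Compare the nullcline intercepts: K1/α12 = 649/0.826 = 786 > K2 = 340; K2/α21 = 340/1.45 = 234 < K1 = 649.
Since the inequalities point opposite ways, species 1 can invade but species 2 cannot.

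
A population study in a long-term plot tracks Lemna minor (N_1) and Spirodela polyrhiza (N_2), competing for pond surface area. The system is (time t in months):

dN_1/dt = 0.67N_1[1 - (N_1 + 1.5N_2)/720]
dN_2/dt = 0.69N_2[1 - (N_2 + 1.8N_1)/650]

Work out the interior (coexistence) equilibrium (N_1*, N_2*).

Setting both brackets to zero gives the nullclines N_1 + 1.5N_2 = 720 and 1.8N_1 + N_2 = 650.
Substituting N_2 = 650 - 1.8N_1 into the first: N_1(1 - 1.5·1.8) = 720 - 1.5·650.
So N_1* = -255/-1.7 = 150, and then N_2* = 650 - 1.8·150 = 380.

N_1* ≈ 150, N_2* ≈ 380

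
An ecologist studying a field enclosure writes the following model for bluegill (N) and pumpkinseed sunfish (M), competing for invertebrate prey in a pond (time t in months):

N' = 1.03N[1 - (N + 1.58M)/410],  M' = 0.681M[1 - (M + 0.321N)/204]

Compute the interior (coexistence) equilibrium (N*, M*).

Setting both brackets to zero gives the nullclines N + 1.58M = 410 and 0.321N + M = 204.
Substituting M = 204 - 0.321N into the first: N(1 - 1.58·0.321) = 410 - 1.58·204.
So N* = 87.7/0.493 = 178, and then M* = 204 - 0.321·178 = 147.

N* ≈ 178, M* ≈ 147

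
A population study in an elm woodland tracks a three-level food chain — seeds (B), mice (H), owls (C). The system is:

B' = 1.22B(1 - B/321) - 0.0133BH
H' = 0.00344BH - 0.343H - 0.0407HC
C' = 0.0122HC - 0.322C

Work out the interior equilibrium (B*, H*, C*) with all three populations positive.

From dC/dt = 0: 0.0122H* = 0.322, so H* = 26.4.
From dB/dt = 0: 1.22(1 - B*/321) = 0.0133·26.4, giving B* = 321·(1 - 0.288) = 229.
From dH/dt = 0: 0.00344·229 - 0.343 = 0.0407C*, so C* = 0.444/0.0407 = 10.9.

B* ≈ 229, H* ≈ 26.4, C* ≈ 10.9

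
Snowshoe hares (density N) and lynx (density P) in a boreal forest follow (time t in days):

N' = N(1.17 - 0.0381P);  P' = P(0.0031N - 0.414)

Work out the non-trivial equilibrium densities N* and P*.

Set dP/dt = 0 with P > 0: 0.0031N - 0.414 = 0, so N* = 0.414/0.0031 = 134.
Set dN/dt = 0 with N > 0: 1.17 - 0.0381P = 0, so P* = 1.17/0.0381 = 30.7.

N* ≈ 134, P* ≈ 30.7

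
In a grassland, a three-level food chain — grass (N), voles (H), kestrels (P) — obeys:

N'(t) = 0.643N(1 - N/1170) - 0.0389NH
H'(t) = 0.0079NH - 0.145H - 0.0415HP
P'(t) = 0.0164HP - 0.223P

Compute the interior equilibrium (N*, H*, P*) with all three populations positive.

From dP/dt = 0: 0.0164H* = 0.223, so H* = 13.6.
From dN/dt = 0: 0.643(1 - N*/1170) = 0.0389·13.6, giving N* = 1170·(1 - 0.823) = 208.
From dH/dt = 0: 0.0079·208 - 0.145 = 0.0415P*, so P* = 1.49/0.0415 = 36.

N* ≈ 208, H* ≈ 13.6, P* ≈ 36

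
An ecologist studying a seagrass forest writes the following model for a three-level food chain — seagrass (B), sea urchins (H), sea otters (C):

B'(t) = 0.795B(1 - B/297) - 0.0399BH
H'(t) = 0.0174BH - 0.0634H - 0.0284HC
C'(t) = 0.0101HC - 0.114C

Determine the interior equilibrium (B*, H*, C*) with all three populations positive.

From dC/dt = 0: 0.0101H* = 0.114, so H* = 11.3.
From dB/dt = 0: 0.795(1 - B*/297) = 0.0399·11.3, giving B* = 297·(1 - 0.566) = 129.
From dH/dt = 0: 0.0174·129 - 0.0634 = 0.0284C*, so C* = 2.18/0.0284 = 76.7.

B* ≈ 129, H* ≈ 11.3, C* ≈ 76.7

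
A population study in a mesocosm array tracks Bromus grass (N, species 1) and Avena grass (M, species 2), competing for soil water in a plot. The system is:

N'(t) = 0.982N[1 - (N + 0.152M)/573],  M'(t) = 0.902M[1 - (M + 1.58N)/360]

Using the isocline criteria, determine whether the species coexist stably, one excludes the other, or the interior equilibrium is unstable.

Compare the nullcline intercepts: K1/α12 = 573/0.152 = 3770 > K2 = 360; K2/α21 = 360/1.58 = 228 < K1 = 573.
Since the inequalities point opposite ways, species 1 can invade but species 2 cannot.

species 1 excludes species 2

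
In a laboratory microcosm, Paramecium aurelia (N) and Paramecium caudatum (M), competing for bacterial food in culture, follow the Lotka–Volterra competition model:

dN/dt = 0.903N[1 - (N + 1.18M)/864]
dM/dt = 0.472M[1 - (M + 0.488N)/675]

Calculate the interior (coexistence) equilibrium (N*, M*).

N* ≈ 159, M* ≈ 597

Setting both brackets to zero gives the nullclines N + 1.18M = 864 and 0.488N + M = 675.
Substituting M = 675 - 0.488N into the first: N(1 - 1.18·0.488) = 864 - 1.18·675.
So N* = 67.5/0.424 = 159, and then M* = 675 - 0.488·159 = 597.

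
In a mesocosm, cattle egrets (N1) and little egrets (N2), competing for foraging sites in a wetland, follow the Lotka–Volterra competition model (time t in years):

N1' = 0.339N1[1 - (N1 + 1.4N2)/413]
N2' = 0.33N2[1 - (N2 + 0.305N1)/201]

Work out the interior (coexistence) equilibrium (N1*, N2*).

N1* ≈ 230, N2* ≈ 131

Setting both brackets to zero gives the nullclines N1 + 1.4N2 = 413 and 0.305N1 + N2 = 201.
Substituting N2 = 201 - 0.305N1 into the first: N1(1 - 1.4·0.305) = 413 - 1.4·201.
So N1* = 132/0.573 = 230, and then N2* = 201 - 0.305·230 = 131.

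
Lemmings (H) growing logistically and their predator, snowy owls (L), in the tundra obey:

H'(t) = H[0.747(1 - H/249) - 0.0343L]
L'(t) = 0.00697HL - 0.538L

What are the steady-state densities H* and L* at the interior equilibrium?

H* ≈ 77.2, L* ≈ 15

From dL/dt = 0 with L > 0: 0.00697H* = 0.538, so H* = 77.2.
Substitute into dH/dt = 0: 0.747(1 - 77.2/249) = 0.0343L*.
The bracket is 0.69, giving L* = 0.515/0.0343 = 15.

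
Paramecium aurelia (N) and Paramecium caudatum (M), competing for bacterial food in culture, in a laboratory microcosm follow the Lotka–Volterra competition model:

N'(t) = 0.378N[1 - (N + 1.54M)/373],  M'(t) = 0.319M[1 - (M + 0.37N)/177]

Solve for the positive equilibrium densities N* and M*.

N* ≈ 233, M* ≈ 90.6

Setting both brackets to zero gives the nullclines N + 1.54M = 373 and 0.37N + M = 177.
Substituting M = 177 - 0.37N into the first: N(1 - 1.54·0.37) = 373 - 1.54·177.
So N* = 100/0.43 = 233, and then M* = 177 - 0.37·233 = 90.6.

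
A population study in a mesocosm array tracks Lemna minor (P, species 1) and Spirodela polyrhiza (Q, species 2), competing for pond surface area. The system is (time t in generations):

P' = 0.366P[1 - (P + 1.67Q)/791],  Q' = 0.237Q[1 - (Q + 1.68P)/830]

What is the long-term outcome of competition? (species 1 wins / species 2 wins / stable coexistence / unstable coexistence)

Compare the nullcline intercepts: K1/α12 = 791/1.67 = 474 < K2 = 830; K2/α21 = 830/1.68 = 494 < K1 = 791.
Since both are reversed, neither can invade when rare; the interior point is a saddle.

unstable coexistence (outcome depends on initial conditions)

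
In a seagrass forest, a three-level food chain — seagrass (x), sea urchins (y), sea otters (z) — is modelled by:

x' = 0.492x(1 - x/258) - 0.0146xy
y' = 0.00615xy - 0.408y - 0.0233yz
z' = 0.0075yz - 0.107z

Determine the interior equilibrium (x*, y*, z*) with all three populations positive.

From dz/dt = 0: 0.0075y* = 0.107, so y* = 14.3.
From dx/dt = 0: 0.492(1 - x*/258) = 0.0146·14.3, giving x* = 258·(1 - 0.423) = 149.
From dy/dt = 0: 0.00615·149 - 0.408 = 0.0233z*, so z* = 0.507/0.0233 = 21.8.

x* ≈ 149, y* ≈ 14.3, z* ≈ 21.8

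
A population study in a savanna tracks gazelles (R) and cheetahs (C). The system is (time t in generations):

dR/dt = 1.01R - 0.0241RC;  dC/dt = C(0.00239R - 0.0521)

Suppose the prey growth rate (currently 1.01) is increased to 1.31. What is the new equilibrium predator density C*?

C* ≈ 54.4

At the interior fixed point, setting dR/dt = 0 with R > 0 fixes C* = (prey growth rate)/(RC coefficient) — independent of the other coefficients.
With the change, C* = 1.31/0.0241 = 54.4; it rises from 41.9.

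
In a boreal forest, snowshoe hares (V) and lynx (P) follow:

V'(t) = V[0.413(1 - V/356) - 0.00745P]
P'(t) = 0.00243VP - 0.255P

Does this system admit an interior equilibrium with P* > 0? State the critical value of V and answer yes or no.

Threshold V = 105; K > 105, so yes, the predator persists.

The predator equation gives dP/dt > 0 only when V > 0.255/0.00243 = 105.
Without the predator, V → K = 356. Since 356 > 105, the predator can invade and persist.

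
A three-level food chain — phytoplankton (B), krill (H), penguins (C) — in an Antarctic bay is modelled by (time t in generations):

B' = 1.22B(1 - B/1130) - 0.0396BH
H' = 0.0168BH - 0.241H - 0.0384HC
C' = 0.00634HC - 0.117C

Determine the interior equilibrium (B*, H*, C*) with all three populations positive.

B* ≈ 453, H* ≈ 18.5, C* ≈ 192

From dC/dt = 0: 0.00634H* = 0.117, so H* = 18.5.
From dB/dt = 0: 1.22(1 - B*/1130) = 0.0396·18.5, giving B* = 1130·(1 - 0.599) = 453.
From dH/dt = 0: 0.0168·453 - 0.241 = 0.0384C*, so C* = 7.37/0.0384 = 192.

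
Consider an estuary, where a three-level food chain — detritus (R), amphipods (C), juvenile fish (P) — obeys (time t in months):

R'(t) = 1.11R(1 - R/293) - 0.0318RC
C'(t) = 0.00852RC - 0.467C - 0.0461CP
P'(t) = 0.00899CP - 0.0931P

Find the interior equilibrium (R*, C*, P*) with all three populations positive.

R* ≈ 206, C* ≈ 10.4, P* ≈ 28

From dP/dt = 0: 0.00899C* = 0.0931, so C* = 10.4.
From dR/dt = 0: 1.11(1 - R*/293) = 0.0318·10.4, giving R* = 293·(1 - 0.297) = 206.
From dC/dt = 0: 0.00852·206 - 0.467 = 0.0461P*, so P* = 1.29/0.0461 = 28.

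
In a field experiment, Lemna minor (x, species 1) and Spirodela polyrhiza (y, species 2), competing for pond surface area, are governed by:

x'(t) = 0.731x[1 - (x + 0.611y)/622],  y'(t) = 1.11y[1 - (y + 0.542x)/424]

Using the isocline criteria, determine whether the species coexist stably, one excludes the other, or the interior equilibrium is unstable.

Compare the nullcline intercepts: K1/α12 = 622/0.611 = 1020 > K2 = 424; K2/α21 = 424/0.542 = 782 > K1 = 622.
Since both inequalities hold, each species can invade when rare, so the interior equilibrium is stable.

stable coexistence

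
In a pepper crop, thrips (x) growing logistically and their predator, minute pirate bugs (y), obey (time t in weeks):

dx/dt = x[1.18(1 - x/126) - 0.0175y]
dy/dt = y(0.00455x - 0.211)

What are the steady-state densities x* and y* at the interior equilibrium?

From dy/dt = 0 with y > 0: 0.00455x* = 0.211, so x* = 46.4.
Substitute into dx/dt = 0: 1.18(1 - 46.4/126) = 0.0175y*.
The bracket is 0.632, giving y* = 0.746/0.0175 = 42.6.

x* ≈ 46.4, y* ≈ 42.6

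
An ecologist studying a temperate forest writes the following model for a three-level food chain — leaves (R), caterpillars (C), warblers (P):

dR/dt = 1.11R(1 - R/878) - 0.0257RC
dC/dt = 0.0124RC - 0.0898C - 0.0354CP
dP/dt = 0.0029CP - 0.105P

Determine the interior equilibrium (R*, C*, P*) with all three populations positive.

From dP/dt = 0: 0.0029C* = 0.105, so C* = 36.2.
From dR/dt = 0: 1.11(1 - R*/878) = 0.0257·36.2, giving R* = 878·(1 - 0.838) = 142.
From dC/dt = 0: 0.0124·142 - 0.0898 = 0.0354P*, so P* = 1.67/0.0354 = 47.2.

R* ≈ 142, C* ≈ 36.2, P* ≈ 47.2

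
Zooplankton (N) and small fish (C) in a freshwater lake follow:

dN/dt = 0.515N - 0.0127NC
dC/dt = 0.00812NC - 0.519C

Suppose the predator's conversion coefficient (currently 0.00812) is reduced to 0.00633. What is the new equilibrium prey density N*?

At the interior fixed point, setting dC/dt = 0 with C > 0 fixes N* = (predator death rate)/(NC coefficient) — independent of the other coefficients.
With the change, N* = 0.519/0.00633 = 82; it rises from 63.9.

N* ≈ 82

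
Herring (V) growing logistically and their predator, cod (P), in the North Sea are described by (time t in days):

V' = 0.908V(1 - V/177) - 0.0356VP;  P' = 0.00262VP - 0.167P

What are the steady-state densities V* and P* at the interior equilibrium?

From dP/dt = 0 with P > 0: 0.00262V* = 0.167, so V* = 63.7.
Substitute into dV/dt = 0: 0.908(1 - 63.7/177) = 0.0356P*.
The bracket is 0.64, giving P* = 0.581/0.0356 = 16.3.

V* ≈ 63.7, P* ≈ 16.3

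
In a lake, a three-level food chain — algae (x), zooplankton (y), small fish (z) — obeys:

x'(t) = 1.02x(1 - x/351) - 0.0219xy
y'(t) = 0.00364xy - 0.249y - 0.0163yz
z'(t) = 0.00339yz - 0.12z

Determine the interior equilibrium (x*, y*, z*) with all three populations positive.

From dz/dt = 0: 0.00339y* = 0.12, so y* = 35.4.
From dx/dt = 0: 1.02(1 - x*/351) = 0.0219·35.4, giving x* = 351·(1 - 0.76) = 84.2.
From dy/dt = 0: 0.00364·84.2 - 0.249 = 0.0163z*, so z* = 0.0576/0.0163 = 3.53.

x* ≈ 84.2, y* ≈ 35.4, z* ≈ 3.53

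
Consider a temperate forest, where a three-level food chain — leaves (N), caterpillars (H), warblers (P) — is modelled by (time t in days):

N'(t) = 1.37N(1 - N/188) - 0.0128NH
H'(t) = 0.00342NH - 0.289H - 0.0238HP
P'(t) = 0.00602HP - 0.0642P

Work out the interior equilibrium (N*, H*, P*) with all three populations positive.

N* ≈ 169, H* ≈ 10.7, P* ≈ 12.2

From dP/dt = 0: 0.00602H* = 0.0642, so H* = 10.7.
From dN/dt = 0: 1.37(1 - N*/188) = 0.0128·10.7, giving N* = 188·(1 - 0.0996) = 169.
From dH/dt = 0: 0.00342·169 - 0.289 = 0.0238P*, so P* = 0.29/0.0238 = 12.2.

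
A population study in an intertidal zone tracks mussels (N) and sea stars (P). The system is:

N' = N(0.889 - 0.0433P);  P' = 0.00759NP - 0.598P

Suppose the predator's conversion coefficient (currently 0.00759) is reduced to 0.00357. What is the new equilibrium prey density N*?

At the interior fixed point, setting dP/dt = 0 with P > 0 fixes N* = (predator death rate)/(NP coefficient) — independent of the other coefficients.
With the change, N* = 0.598/0.00357 = 168; it rises from 78.8.

N* ≈ 168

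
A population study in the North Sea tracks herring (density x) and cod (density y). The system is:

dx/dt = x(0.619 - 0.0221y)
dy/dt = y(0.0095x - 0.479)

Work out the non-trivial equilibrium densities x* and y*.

x* ≈ 50.4, y* ≈ 28

Set dy/dt = 0 with y > 0: 0.0095x - 0.479 = 0, so x* = 0.479/0.0095 = 50.4.
Set dx/dt = 0 with x > 0: 0.619 - 0.0221y = 0, so y* = 0.619/0.0221 = 28.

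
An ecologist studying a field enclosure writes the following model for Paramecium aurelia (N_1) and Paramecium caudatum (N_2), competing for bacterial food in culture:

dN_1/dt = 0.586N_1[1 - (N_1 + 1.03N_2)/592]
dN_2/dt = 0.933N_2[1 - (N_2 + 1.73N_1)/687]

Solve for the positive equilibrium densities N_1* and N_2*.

Setting both brackets to zero gives the nullclines N_1 + 1.03N_2 = 592 and 1.73N_1 + N_2 = 687.
Substituting N_2 = 687 - 1.73N_1 into the first: N_1(1 - 1.03·1.73) = 592 - 1.03·687.
So N_1* = -116/-0.782 = 148, and then N_2* = 687 - 1.73·148 = 431.

N_1* ≈ 148, N_2* ≈ 431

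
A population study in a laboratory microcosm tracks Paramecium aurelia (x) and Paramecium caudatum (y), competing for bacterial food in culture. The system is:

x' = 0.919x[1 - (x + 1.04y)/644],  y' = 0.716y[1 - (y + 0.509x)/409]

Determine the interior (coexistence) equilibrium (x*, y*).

Setting both brackets to zero gives the nullclines x + 1.04y = 644 and 0.509x + y = 409.
Substituting y = 409 - 0.509x into the first: x(1 - 1.04·0.509) = 644 - 1.04·409.
So x* = 219/0.471 = 465, and then y* = 409 - 0.509·465 = 173.

x* ≈ 465, y* ≈ 173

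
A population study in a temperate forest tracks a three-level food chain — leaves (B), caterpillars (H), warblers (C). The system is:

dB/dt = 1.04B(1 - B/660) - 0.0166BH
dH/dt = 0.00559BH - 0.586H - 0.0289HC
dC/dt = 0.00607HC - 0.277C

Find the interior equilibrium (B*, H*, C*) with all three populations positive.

From dC/dt = 0: 0.00607H* = 0.277, so H* = 45.6.
From dB/dt = 0: 1.04(1 - B*/660) = 0.0166·45.6, giving B* = 660·(1 - 0.728) = 179.
From dH/dt = 0: 0.00559·179 - 0.586 = 0.0289C*, so C* = 0.416/0.0289 = 14.4.

B* ≈ 179, H* ≈ 45.6, C* ≈ 14.4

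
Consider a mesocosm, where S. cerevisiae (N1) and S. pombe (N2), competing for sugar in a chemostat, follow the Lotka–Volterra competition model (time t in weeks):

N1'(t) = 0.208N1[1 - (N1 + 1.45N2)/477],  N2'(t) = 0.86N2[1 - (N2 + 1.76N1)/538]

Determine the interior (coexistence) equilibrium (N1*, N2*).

N1* ≈ 195, N2* ≈ 194

Setting both brackets to zero gives the nullclines N1 + 1.45N2 = 477 and 1.76N1 + N2 = 538.
Substituting N2 = 538 - 1.76N1 into the first: N1(1 - 1.45·1.76) = 477 - 1.45·538.
So N1* = -303/-1.55 = 195, and then N2* = 538 - 1.76·195 = 194.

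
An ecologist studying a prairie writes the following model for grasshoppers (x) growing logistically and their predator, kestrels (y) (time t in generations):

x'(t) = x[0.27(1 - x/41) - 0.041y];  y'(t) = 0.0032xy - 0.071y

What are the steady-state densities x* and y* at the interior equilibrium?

x* ≈ 22.2, y* ≈ 3.02

From dy/dt = 0 with y > 0: 0.0032x* = 0.071, so x* = 22.2.
Substitute into dx/dt = 0: 0.27(1 - 22.2/41) = 0.041y*.
The bracket is 0.459, giving y* = 0.124/0.041 = 3.02.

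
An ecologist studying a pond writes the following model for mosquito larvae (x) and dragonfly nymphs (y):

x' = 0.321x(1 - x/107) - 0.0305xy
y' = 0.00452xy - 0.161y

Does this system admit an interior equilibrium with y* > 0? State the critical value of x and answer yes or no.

The predator equation gives dy/dt > 0 only when x > 0.161/0.00452 = 35.6.
Without the predator, x → K = 107. Since 107 > 35.6, the predator can invade and persist.

Threshold x = 35.6; K > 35.6, so yes, the predator persists.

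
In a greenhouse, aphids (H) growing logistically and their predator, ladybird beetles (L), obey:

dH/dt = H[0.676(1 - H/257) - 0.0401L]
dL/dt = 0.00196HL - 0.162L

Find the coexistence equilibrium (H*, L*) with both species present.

H* ≈ 82.7, L* ≈ 11.4

From dL/dt = 0 with L > 0: 0.00196H* = 0.162, so H* = 82.7.
Substitute into dH/dt = 0: 0.676(1 - 82.7/257) = 0.0401L*.
The bracket is 0.678, giving L* = 0.459/0.0401 = 11.4.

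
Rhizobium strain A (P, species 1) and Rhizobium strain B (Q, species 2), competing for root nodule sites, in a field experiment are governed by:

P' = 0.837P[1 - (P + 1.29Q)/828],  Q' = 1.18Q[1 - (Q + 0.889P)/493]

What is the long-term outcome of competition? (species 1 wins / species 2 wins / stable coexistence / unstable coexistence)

species 1 excludes species 2

Compare the nullcline intercepts: K1/α12 = 828/1.29 = 642 > K2 = 493; K2/α21 = 493/0.889 = 555 < K1 = 828.
Since the inequalities point opposite ways, species 1 can invade but species 2 cannot.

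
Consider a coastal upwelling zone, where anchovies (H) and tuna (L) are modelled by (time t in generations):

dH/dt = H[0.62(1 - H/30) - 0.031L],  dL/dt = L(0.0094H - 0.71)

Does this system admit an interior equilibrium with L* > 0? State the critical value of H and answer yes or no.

The predator equation gives dL/dt > 0 only when H > 0.71/0.0094 = 75.5.
Without the predator, H → K = 30. Since 30 < 75.5, the predator cannot invade.

Threshold H = 75.5; K < 75.5, so no, the predator goes extinct.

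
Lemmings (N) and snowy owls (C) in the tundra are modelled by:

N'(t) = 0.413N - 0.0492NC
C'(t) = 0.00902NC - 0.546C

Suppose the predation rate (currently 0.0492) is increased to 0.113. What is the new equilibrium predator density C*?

C* ≈ 3.65

At the interior fixed point, setting dN/dt = 0 with N > 0 fixes C* = (prey growth rate)/(NC coefficient) — independent of the other coefficients.
With the change, C* = 0.413/0.113 = 3.65; it falls from 8.39.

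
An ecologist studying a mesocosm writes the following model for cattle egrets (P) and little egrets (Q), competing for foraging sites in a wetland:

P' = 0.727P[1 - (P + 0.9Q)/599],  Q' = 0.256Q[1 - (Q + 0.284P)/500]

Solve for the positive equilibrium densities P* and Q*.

Setting both brackets to zero gives the nullclines P + 0.9Q = 599 and 0.284P + Q = 500.
Substituting Q = 500 - 0.284P into the first: P(1 - 0.9·0.284) = 599 - 0.9·500.
So P* = 149/0.744 = 200, and then Q* = 500 - 0.284·200 = 443.

P* ≈ 200, Q* ≈ 443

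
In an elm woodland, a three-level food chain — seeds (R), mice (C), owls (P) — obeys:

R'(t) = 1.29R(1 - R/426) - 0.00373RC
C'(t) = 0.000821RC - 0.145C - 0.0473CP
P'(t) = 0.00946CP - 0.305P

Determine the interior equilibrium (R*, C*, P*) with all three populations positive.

R* ≈ 386, C* ≈ 32.2, P* ≈ 3.64

From dP/dt = 0: 0.00946C* = 0.305, so C* = 32.2.
From dR/dt = 0: 1.29(1 - R*/426) = 0.00373·32.2, giving R* = 426·(1 - 0.0932) = 386.
From dC/dt = 0: 0.000821·386 - 0.145 = 0.0473P*, so P* = 0.172/0.0473 = 3.64.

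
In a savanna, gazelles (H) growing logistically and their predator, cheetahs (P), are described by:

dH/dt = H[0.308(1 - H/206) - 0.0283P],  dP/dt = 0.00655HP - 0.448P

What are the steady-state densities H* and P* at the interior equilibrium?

From dP/dt = 0 with P > 0: 0.00655H* = 0.448, so H* = 68.4.
Substitute into dH/dt = 0: 0.308(1 - 68.4/206) = 0.0283P*.
The bracket is 0.668, giving P* = 0.206/0.0283 = 7.27.

H* ≈ 68.4, P* ≈ 7.27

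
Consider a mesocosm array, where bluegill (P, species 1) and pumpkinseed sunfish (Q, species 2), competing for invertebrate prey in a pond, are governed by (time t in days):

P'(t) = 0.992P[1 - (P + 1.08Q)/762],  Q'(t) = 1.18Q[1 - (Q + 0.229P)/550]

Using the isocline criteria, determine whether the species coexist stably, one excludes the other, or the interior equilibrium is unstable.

stable coexistence

Compare the nullcline intercepts: K1/α12 = 762/1.08 = 706 > K2 = 550; K2/α21 = 550/0.229 = 2400 > K1 = 762.
Since both inequalities hold, each species can invade when rare, so the interior equilibrium is stable.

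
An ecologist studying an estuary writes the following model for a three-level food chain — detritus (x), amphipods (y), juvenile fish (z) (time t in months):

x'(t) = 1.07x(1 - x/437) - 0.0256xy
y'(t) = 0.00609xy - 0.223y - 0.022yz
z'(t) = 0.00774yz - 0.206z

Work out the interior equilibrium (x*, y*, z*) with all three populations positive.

x* ≈ 159, y* ≈ 26.6, z* ≈ 33.8

From dz/dt = 0: 0.00774y* = 0.206, so y* = 26.6.
From dx/dt = 0: 1.07(1 - x*/437) = 0.0256·26.6, giving x* = 437·(1 - 0.637) = 159.
From dy/dt = 0: 0.00609·159 - 0.223 = 0.022z*, so z* = 0.744/0.022 = 33.8.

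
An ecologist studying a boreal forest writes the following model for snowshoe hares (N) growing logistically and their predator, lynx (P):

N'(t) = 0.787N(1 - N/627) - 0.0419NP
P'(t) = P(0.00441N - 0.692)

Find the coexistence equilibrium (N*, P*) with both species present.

N* ≈ 157, P* ≈ 14.1

From dP/dt = 0 with P > 0: 0.00441N* = 0.692, so N* = 157.
Substitute into dN/dt = 0: 0.787(1 - 157/627) = 0.0419P*.
The bracket is 0.75, giving P* = 0.59/0.0419 = 14.1.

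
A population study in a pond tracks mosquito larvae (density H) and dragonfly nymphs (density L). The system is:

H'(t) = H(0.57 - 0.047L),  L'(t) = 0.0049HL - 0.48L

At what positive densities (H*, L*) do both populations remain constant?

H* ≈ 98, L* ≈ 12.1

Set dL/dt = 0 with L > 0: 0.0049H - 0.48 = 0, so H* = 0.48/0.0049 = 98.
Set dH/dt = 0 with H > 0: 0.57 - 0.047L = 0, so L* = 0.57/0.047 = 12.1.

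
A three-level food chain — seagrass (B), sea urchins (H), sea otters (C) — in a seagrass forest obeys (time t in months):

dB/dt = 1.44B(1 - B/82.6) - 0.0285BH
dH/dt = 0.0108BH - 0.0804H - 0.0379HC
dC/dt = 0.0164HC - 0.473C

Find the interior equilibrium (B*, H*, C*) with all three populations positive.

B* ≈ 35.5, H* ≈ 28.8, C* ≈ 7.98

From dC/dt = 0: 0.0164H* = 0.473, so H* = 28.8.
From dB/dt = 0: 1.44(1 - B*/82.6) = 0.0285·28.8, giving B* = 82.6·(1 - 0.571) = 35.5.
From dH/dt = 0: 0.0108·35.5 - 0.0804 = 0.0379C*, so C* = 0.302/0.0379 = 7.98.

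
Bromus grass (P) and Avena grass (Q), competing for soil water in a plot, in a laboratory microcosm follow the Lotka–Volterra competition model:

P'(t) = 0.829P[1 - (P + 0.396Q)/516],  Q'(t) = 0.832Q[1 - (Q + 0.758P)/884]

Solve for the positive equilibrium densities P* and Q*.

Setting both brackets to zero gives the nullclines P + 0.396Q = 516 and 0.758P + Q = 884.
Substituting Q = 884 - 0.758P into the first: P(1 - 0.396·0.758) = 516 - 0.396·884.
So P* = 166/0.7 = 237, and then Q* = 884 - 0.758·237 = 704.

P* ≈ 237, Q* ≈ 704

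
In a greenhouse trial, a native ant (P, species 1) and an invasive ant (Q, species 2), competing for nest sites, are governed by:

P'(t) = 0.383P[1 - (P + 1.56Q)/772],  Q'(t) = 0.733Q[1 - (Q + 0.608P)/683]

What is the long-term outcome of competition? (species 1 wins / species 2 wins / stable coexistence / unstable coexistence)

Compare the nullcline intercepts: K1/α12 = 772/1.56 = 495 < K2 = 683; K2/α21 = 683/0.608 = 1120 > K1 = 772.
Since the inequalities point opposite ways, species 2 can invade but species 1 cannot.

species 2 excludes species 1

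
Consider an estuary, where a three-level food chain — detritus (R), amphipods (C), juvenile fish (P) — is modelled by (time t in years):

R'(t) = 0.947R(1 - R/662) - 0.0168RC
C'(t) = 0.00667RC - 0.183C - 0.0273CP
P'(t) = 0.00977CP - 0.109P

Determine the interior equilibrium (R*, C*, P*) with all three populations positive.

R* ≈ 531, C* ≈ 11.2, P* ≈ 123

From dP/dt = 0: 0.00977C* = 0.109, so C* = 11.2.
From dR/dt = 0: 0.947(1 - R*/662) = 0.0168·11.2, giving R* = 662·(1 - 0.198) = 531.
From dC/dt = 0: 0.00667·531 - 0.183 = 0.0273P*, so P* = 3.36/0.0273 = 123.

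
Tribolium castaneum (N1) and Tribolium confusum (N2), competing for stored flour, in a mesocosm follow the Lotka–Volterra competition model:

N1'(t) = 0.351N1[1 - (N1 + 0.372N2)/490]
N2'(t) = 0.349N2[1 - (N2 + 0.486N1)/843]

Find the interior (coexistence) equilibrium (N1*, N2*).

N1* ≈ 215, N2* ≈ 738

Setting both brackets to zero gives the nullclines N1 + 0.372N2 = 490 and 0.486N1 + N2 = 843.
Substituting N2 = 843 - 0.486N1 into the first: N1(1 - 0.372·0.486) = 490 - 0.372·843.
So N1* = 176/0.819 = 215, and then N2* = 843 - 0.486·215 = 738.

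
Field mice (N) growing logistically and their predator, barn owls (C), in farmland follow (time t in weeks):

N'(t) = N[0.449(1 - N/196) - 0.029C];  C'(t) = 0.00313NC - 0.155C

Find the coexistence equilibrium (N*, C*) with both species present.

From dC/dt = 0 with C > 0: 0.00313N* = 0.155, so N* = 49.5.
Substitute into dN/dt = 0: 0.449(1 - 49.5/196) = 0.029C*.
The bracket is 0.747, giving C* = 0.336/0.029 = 11.6.

N* ≈ 49.5, C* ≈ 11.6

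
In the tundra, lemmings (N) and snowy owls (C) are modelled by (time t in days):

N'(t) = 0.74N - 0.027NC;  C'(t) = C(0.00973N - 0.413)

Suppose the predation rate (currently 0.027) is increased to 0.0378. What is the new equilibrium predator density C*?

C* ≈ 19.6

At the interior fixed point, setting dN/dt = 0 with N > 0 fixes C* = (prey growth rate)/(NC coefficient) — independent of the other coefficients.
With the change, C* = 0.74/0.0378 = 19.6; it falls from 27.4.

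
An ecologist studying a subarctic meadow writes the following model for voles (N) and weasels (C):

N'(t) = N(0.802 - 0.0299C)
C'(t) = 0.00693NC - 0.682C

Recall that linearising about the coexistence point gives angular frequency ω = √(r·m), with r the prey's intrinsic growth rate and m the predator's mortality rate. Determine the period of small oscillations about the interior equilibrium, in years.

Here r = 0.802 and m = 0.682, so r·m = 0.547.
ω = √0.547 = 0.74 per year, hence T = 2π/ω ≈ 8.5 years.

T ≈ 8.5 years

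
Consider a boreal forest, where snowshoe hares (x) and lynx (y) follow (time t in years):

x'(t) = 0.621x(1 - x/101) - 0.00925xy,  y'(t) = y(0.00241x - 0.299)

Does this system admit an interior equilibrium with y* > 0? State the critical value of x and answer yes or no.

The predator equation gives dy/dt > 0 only when x > 0.299/0.00241 = 124.
Without the predator, x → K = 101. Since 101 < 124, the predator cannot invade.

Threshold x = 124; K < 124, so no, the predator goes extinct.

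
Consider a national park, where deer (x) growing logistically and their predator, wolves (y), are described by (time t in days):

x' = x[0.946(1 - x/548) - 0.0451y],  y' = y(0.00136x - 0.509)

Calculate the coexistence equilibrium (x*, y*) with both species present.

From dy/dt = 0 with y > 0: 0.00136x* = 0.509, so x* = 374.
Substitute into dx/dt = 0: 0.946(1 - 374/548) = 0.0451y*.
The bracket is 0.317, giving y* = 0.3/0.0451 = 6.65.

x* ≈ 374, y* ≈ 6.65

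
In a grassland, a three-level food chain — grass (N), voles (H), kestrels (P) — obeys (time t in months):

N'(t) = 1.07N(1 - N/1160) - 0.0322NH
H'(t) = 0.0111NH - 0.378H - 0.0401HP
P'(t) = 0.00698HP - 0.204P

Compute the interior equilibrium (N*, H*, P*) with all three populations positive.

From dP/dt = 0: 0.00698H* = 0.204, so H* = 29.2.
From dN/dt = 0: 1.07(1 - N*/1160) = 0.0322·29.2, giving N* = 1160·(1 - 0.88) = 140.
From dH/dt = 0: 0.0111·140 - 0.378 = 0.0401P*, so P* = 1.17/0.0401 = 29.3.

N* ≈ 140, H* ≈ 29.2, P* ≈ 29.3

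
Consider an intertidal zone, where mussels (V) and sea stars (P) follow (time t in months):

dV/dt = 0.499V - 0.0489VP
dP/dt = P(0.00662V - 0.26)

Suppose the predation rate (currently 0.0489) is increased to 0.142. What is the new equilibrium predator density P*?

P* ≈ 3.51

At the interior fixed point, setting dV/dt = 0 with V > 0 fixes P* = (prey growth rate)/(VP coefficient) — independent of the other coefficients.
With the change, P* = 0.499/0.142 = 3.51; it falls from 10.2.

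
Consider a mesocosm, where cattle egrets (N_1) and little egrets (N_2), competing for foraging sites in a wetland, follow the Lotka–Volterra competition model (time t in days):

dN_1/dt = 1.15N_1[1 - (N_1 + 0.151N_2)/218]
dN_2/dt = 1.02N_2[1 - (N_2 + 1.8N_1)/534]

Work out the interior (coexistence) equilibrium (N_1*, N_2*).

N_1* ≈ 189, N_2* ≈ 194

Setting both brackets to zero gives the nullclines N_1 + 0.151N_2 = 218 and 1.8N_1 + N_2 = 534.
Substituting N_2 = 534 - 1.8N_1 into the first: N_1(1 - 0.151·1.8) = 218 - 0.151·534.
So N_1* = 137/0.728 = 189, and then N_2* = 534 - 1.8·189 = 194.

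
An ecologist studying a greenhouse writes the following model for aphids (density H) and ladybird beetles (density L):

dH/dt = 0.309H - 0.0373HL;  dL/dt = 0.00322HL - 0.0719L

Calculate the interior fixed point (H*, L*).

Set dL/dt = 0 with L > 0: 0.00322H - 0.0719 = 0, so H* = 0.0719/0.00322 = 22.3.
Set dH/dt = 0 with H > 0: 0.309 - 0.0373L = 0, so L* = 0.309/0.0373 = 8.28.

H* ≈ 22.3, L* ≈ 8.28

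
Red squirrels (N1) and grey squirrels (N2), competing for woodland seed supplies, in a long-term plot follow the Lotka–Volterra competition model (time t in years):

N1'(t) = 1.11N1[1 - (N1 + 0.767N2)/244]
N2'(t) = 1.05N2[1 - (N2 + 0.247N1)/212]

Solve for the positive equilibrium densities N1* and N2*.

Setting both brackets to zero gives the nullclines N1 + 0.767N2 = 244 and 0.247N1 + N2 = 212.
Substituting N2 = 212 - 0.247N1 into the first: N1(1 - 0.767·0.247) = 244 - 0.767·212.
So N1* = 81.4/0.811 = 100, and then N2* = 212 - 0.247·100 = 187.

N1* ≈ 100, N2* ≈ 187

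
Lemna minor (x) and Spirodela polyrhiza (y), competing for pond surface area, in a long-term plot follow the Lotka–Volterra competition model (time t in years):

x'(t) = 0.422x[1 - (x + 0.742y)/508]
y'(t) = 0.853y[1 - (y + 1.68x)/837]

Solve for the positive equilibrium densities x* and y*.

x* ≈ 459, y* ≈ 66.7

Setting both brackets to zero gives the nullclines x + 0.742y = 508 and 1.68x + y = 837.
Substituting y = 837 - 1.68x into the first: x(1 - 0.742·1.68) = 508 - 0.742·837.
So x* = -113/-0.247 = 459, and then y* = 837 - 1.68·459 = 66.7.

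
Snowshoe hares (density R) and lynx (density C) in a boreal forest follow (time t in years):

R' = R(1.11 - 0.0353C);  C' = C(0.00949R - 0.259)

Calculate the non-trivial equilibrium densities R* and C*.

R* ≈ 27.3, C* ≈ 31.4

Set dC/dt = 0 with C > 0: 0.00949R - 0.259 = 0, so R* = 0.259/0.00949 = 27.3.
Set dR/dt = 0 with R > 0: 1.11 - 0.0353C = 0, so C* = 1.11/0.0353 = 31.4.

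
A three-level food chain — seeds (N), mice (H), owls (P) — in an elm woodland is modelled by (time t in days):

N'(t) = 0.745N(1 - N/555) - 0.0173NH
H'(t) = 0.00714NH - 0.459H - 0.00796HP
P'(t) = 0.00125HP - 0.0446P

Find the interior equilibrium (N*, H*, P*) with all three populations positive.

From dP/dt = 0: 0.00125H* = 0.0446, so H* = 35.7.
From dN/dt = 0: 0.745(1 - N*/555) = 0.0173·35.7, giving N* = 555·(1 - 0.829) = 95.2.
From dH/dt = 0: 0.00714·95.2 - 0.459 = 0.00796P*, so P* = 0.22/0.00796 = 27.7.

N* ≈ 95.2, H* ≈ 35.7, P* ≈ 27.7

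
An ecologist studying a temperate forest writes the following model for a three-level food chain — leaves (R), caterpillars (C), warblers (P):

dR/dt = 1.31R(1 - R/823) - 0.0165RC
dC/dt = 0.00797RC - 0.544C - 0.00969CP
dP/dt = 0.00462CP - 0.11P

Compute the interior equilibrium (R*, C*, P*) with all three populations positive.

R* ≈ 576, C* ≈ 23.8, P* ≈ 418

From dP/dt = 0: 0.00462C* = 0.11, so C* = 23.8.
From dR/dt = 0: 1.31(1 - R*/823) = 0.0165·23.8, giving R* = 823·(1 - 0.3) = 576.
From dC/dt = 0: 0.00797·576 - 0.544 = 0.00969P*, so P* = 4.05/0.00969 = 418.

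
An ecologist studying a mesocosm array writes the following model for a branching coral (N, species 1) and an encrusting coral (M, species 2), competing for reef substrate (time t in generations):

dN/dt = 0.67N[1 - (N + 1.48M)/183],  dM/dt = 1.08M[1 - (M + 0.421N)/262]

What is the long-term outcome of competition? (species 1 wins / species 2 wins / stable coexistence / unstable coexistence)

Compare the nullcline intercepts: K1/α12 = 183/1.48 = 124 < K2 = 262; K2/α21 = 262/0.421 = 622 > K1 = 183.
Since the inequalities point opposite ways, species 2 can invade but species 1 cannot.

species 2 excludes species 1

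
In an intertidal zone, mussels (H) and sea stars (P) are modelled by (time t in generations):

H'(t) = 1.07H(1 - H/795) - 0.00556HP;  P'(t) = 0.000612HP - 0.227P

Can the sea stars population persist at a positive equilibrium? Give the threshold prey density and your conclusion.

The predator equation gives dP/dt > 0 only when H > 0.227/0.000612 = 371.
Without the predator, H → K = 795. Since 795 > 371, the predator can invade and persist.

Threshold H = 371; K > 371, so yes, the predator persists.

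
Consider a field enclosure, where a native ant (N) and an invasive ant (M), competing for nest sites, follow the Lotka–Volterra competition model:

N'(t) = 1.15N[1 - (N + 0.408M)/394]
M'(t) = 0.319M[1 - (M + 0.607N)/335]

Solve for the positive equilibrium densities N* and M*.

N* ≈ 342, M* ≈ 127

Setting both brackets to zero gives the nullclines N + 0.408M = 394 and 0.607N + M = 335.
Substituting M = 335 - 0.607N into the first: N(1 - 0.408·0.607) = 394 - 0.408·335.
So N* = 257/0.752 = 342, and then M* = 335 - 0.607·342 = 127.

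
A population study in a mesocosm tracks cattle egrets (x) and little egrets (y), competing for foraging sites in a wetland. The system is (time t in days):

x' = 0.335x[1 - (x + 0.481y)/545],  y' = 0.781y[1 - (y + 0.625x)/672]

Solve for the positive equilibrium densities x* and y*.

x* ≈ 317, y* ≈ 474

Setting both brackets to zero gives the nullclines x + 0.481y = 545 and 0.625x + y = 672.
Substituting y = 672 - 0.625x into the first: x(1 - 0.481·0.625) = 545 - 0.481·672.
So x* = 222/0.699 = 317, and then y* = 672 - 0.625·317 = 474.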